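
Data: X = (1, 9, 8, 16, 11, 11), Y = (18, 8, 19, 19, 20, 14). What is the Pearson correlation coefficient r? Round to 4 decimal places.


r = sum((xi-xbar)(yi-ybar)) / sqrt(sum((xi-xbar)^2) * sum((yi-ybar)^2))
n = 6, xbar = 56/6 = 28/3 ≈ 9.333333, ybar = 98/6 = 49/3 ≈ 16.333333
Sxy = sum((xi-xbar)(yi-ybar)) = 16/3 ≈ 5.333333
Sxx = sum((xi-xbar)^2) = 364/3 ≈ 121.333333
Syy = sum((yi-ybar)^2) = 316/3 ≈ 105.333333
sqrt(Sxx*Syy) ≈ 113.050628
r = Sxy / sqrt(Sxx*Syy) = 5.333333 / 113.050628 ≈ 0.047177

0.0472


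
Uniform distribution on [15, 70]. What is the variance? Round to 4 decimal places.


Var = (b-a)^2 / 12
(b-a)^2 = (70 - 15)^2 = 3025
Var = 3025/12 ≈ 252.083333

252.0833


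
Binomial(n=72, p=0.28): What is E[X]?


E[X] = n*p = 72 * 0.28 = 20.16

20.16


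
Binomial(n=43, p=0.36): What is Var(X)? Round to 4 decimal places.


Var = n*p*(1-p) = 43 * 0.36 * 0.64 = 9.9072

9.9072


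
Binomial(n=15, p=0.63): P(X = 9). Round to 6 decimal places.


P = C(n,k) * p^k * (1-p)^(n-k)
C(15,9) = 5005
p^k = 0.63^9 ≈ 0.01563381
(1-p)^(n-k) = 0.37^6 ≈ 0.002565726
P = 5005 * 0.01563381 * 0.002565726 ≈ 0.200761

0.200761


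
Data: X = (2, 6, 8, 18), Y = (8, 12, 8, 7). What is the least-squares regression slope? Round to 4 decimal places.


b = sum((xi-xbar)(yi-ybar)) / sum((xi-xbar)^2)
n = 4, xbar = 34/4 = 8.5, ybar = 35/4 = 8.75
Sxy = sum((xi-xbar)(yi-ybar)) = -19.5
Sxx = sum((xi-xbar)^2) = 139
b = Sxy / Sxx = -39/278 ≈ -0.140288

-0.1403


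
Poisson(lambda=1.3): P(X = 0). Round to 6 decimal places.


P = e^(-lam) * lam^k / k!
e^(-1.3) ≈ 0.2725318
lam^k = 1.3^0 = 1
k! = 0! = 1
P = 0.2725318 * 1 / 1 ≈ 0.272532

0.272532


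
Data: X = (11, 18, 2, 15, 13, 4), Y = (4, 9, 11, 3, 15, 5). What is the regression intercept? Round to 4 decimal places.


a = ybar - b*xbar, where b = sum((xi-xbar)(yi-ybar)) / sum((xi-xbar)^2)
n = 6, xbar = 63/6 = 10.5, ybar = 47/6 ≈ 7.833333
Sxy = sum((xi-xbar)(yi-ybar)) = -5.5
Sxx = sum((xi-xbar)^2) = 197.5
b = Sxy / Sxx = -11/395 ≈ -0.027848
a = 7.833333 - (-0.027848) * 10.5 = 9629/1185 ≈ 8.125738

8.1257


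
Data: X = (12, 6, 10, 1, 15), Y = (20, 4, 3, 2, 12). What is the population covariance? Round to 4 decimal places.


Cov = (1/n)*sum((xi-xbar)(yi-ybar))
n = 5, xbar = 44/5 = 8.8, ybar = 41/5 = 8.2
sum((xi-xbar)(yi-ybar)) = 115.2
Cov = 115.2 / 5 = 23.04

23.0400


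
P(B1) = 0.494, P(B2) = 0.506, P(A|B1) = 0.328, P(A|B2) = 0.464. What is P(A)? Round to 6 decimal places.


P(A) = P(A|B1)*P(B1) + P(A|B2)*P(B2)
P(A|B1)*P(B1) = 0.328 * 0.494 = 0.162032
P(A|B2)*P(B2) = 0.464 * 0.506 = 0.234784
P(A) = 0.162032 + 0.234784 = 0.396816

0.396816


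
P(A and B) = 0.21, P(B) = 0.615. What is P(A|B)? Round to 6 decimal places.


P(A|B) = P(A and B) / P(B) = 0.21 / 0.615 = 14/41 ≈ 0.34146341

0.341463


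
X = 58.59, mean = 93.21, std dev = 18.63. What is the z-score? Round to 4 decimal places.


z = (X - mu) / sigma
X - mu = 58.59 - 93.21 = -34.62
z = -34.62 / 18.63 = -1154/621 ≈ -1.858293

-1.8583


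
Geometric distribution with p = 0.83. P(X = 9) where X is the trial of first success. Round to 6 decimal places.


P = (1-p)^(k-1) * p
(1-p)^(k-1) = 0.17^8 ≈ 0.0000006975757
P = 0.0000006975757 * 0.83 ≈ 0.0000005789879

0.000001


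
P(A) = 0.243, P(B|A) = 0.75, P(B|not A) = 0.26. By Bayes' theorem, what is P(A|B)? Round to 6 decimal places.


P(A|B) = P(B|A)*P(A) / P(B), P(B) = P(B|A)*P(A) + P(B|not A)*P(not A)
P(B|A)*P(A) = 0.75 * 0.243 = 0.18225
P(B|not A)*P(not A) = 0.26 * 0.757 = 0.19682
P(B) = 0.18225 + 0.19682 = 0.37907
P(A|B) = 0.18225 / 0.37907 ≈ 0.48078191

0.480782


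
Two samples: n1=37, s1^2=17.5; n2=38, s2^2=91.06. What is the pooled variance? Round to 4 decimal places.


sp^2 = ((n1-1)*s1^2 + (n2-1)*s2^2)/(n1+n2-2)
(n1-1)*s1^2 = 36 * 17.5 = 630
(n2-1)*s2^2 = 37 * 91.06 = 3369.22
numerator = 630 + 3369.22 = 3999.22
n1+n2-2 = 73
sp^2 = 3999.22 / 73 = 199961/3650 ≈ 54.783836

54.7838


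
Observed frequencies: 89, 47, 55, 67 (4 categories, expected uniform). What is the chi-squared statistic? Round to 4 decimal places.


chi2 = sum((O-E)^2/E), E = total/4
total = 258, E = 258/4 = 64.5
(89 - 64.5)^2 / 64.5 = 600.25 / 64.5 = 2401/258 ≈ 9.306202
(47 - 64.5)^2 / 64.5 = 306.25 / 64.5 = 1225/258 ≈ 4.748062
(55 - 64.5)^2 / 64.5 = 90.25 / 64.5 = 361/258 ≈ 1.399225
(67 - 64.5)^2 / 64.5 = 6.25 / 64.5 = 25/258 ≈ 0.096899
chi2 = 2006/129 ≈ 15.550388

15.5504


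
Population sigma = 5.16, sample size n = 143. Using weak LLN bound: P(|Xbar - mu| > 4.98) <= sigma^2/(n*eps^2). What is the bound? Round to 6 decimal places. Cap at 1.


bound = min(1, sigma^2/(n*eps^2))
sigma^2 = 5.16^2 = 26.6256
n*eps^2 = 143 * 4.98^2 = 143 * 24.8004 = 3546.4572
sigma^2/(n*eps^2) = 26.6256 / 3546.4572 ≈ 0.00750766

0.007508


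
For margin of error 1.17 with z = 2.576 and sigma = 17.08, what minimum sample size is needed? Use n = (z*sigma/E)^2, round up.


z*sigma/E = 2.576 * 17.08 / 1.17 ≈ 37.605197
(z*sigma/E)^2 ≈ 1414.150810
round up: n = 1415

1415


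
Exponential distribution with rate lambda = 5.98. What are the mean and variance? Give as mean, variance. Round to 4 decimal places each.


mean = 1/lam, var = 1/lam^2
mean = 1 / 5.98 = 50/299 ≈ 0.167224
lam^2 = 5.98^2 = 35.7604
var = 1 / 35.7604 ≈ 0.027964

0.1672, 0.0280


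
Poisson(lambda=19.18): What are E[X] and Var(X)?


E[X] = Var(X) = lambda = 19.18

19.18, 19.18


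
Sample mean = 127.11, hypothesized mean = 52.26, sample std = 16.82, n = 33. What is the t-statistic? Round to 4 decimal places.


t = (xbar - mu0) / (s/sqrt(n))
xbar - mu0 = 127.11 - 52.26 = 74.85
sqrt(33) ≈ 5.74456265
s/sqrt(n) = 16.82 / 5.74456265 ≈ 2.92798617
t = 74.85 / 2.92798617 ≈ 25.563645

25.5636


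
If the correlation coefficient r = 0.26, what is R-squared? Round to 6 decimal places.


R^2 = r^2 = (0.26)^2 = 0.0676

0.067600


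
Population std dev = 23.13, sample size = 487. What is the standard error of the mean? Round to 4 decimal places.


SE = sigma / sqrt(n)
sqrt(487) ≈ 22.068076
SE = 23.13 / 22.068076 ≈ 1.048120

1.0481


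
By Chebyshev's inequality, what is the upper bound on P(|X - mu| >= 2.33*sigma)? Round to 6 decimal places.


P <= 1/k^2
k^2 = 2.33^2 = 5.4289
1/k^2 = 1 / 5.4289 ≈ 0.18419938

0.184199


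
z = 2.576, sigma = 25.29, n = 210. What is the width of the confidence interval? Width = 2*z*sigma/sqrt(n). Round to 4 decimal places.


width = 2*z*sigma/sqrt(n)
2*z*sigma = 2 * 2.576 * 25.29 = 130.29408
sqrt(210) ≈ 14.491377
width = 130.29408 / 14.491377 ≈ 8.991146

8.9911


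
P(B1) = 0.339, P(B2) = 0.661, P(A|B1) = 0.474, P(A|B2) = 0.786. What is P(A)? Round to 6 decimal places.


P(A) = P(A|B1)*P(B1) + P(A|B2)*P(B2)
P(A|B1)*P(B1) = 0.474 * 0.339 = 0.160686
P(A|B2)*P(B2) = 0.786 * 0.661 = 0.519546
P(A) = 0.160686 + 0.519546 = 0.680232

0.680232


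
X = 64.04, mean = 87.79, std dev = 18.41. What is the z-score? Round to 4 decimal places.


z = (X - mu) / sigma
X - mu = 64.04 - 87.79 = -23.75
z = -23.75 / 18.41 = -2375/1841 ≈ -1.290060

-1.2901


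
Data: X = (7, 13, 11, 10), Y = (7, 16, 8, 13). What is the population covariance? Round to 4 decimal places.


Cov = (1/n)*sum((xi-xbar)(yi-ybar))
n = 4, xbar = 41/4 = 10.25, ybar = 44/4 = 11
sum((xi-xbar)(yi-ybar)) = 24
Cov = 24 / 4 = 6

6.0000


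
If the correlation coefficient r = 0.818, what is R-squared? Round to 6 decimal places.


R^2 = r^2 = (0.818)^2 = 0.669124

0.669124


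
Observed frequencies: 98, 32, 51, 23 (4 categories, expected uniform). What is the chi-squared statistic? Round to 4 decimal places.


chi2 = sum((O-E)^2/E), E = total/4
total = 204, E = 204/4 = 51
(98 - 51)^2 / 51 = 2209 / 51 = 2209/51 ≈ 43.313725
(32 - 51)^2 / 51 = 361 / 51 = 361/51 ≈ 7.078431
(51 - 51)^2 / 51 = 0 / 51 = 0
(23 - 51)^2 / 51 = 784 / 51 = 784/51 ≈ 15.372549
chi2 = 1118/17 ≈ 65.764706

65.7647


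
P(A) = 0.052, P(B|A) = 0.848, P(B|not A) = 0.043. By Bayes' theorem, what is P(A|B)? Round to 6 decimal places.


P(A|B) = P(B|A)*P(A) / P(B), P(B) = P(B|A)*P(A) + P(B|not A)*P(not A)
P(B|A)*P(A) = 0.848 * 0.052 = 0.044096
P(B|not A)*P(not A) = 0.043 * 0.948 = 0.040764
P(B) = 0.044096 + 0.040764 = 0.08486
P(A|B) = 0.044096 / 0.08486 ≈ 0.51963234

0.519632


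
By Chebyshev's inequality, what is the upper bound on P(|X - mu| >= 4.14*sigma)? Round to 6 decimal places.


P <= 1/k^2
k^2 = 4.14^2 = 17.1396
1/k^2 = 1 / 17.1396 ≈ 0.05834442

0.058344


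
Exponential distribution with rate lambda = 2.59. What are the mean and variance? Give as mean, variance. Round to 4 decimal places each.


mean = 1/lam, var = 1/lam^2
mean = 1 / 2.59 = 100/259 ≈ 0.386100
lam^2 = 2.59^2 = 6.7081
var = 1 / 6.7081 ≈ 0.149074

0.3861, 0.1491


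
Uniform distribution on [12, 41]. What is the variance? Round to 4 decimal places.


Var = (b-a)^2 / 12
(b-a)^2 = (41 - 12)^2 = 841
Var = 841/12 ≈ 70.083333

70.0833


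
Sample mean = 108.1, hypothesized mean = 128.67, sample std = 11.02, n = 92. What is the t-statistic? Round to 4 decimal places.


t = (xbar - mu0) / (s/sqrt(n))
xbar - mu0 = 108.1 - 128.67 = -20.57
sqrt(92) ≈ 9.59166305
s/sqrt(n) = 11.02 / 9.59166305 ≈ 1.14891442
t = -20.57 / 1.14891442 ≈ -17.903857

-17.9039


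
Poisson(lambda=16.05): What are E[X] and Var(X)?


E[X] = Var(X) = lambda = 16.05

16.05, 16.05


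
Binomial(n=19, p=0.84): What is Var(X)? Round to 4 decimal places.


Var = n*p*(1-p) = 19 * 0.84 * 0.16 = 2.5536

2.5536


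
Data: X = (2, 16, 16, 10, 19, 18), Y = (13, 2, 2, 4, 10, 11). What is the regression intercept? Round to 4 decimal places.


a = ybar - b*xbar, where b = sum((xi-xbar)(yi-ybar)) / sum((xi-xbar)^2)
n = 6, xbar = 81/6 = 13.5, ybar = 42/6 = 7
Sxy = sum((xi-xbar)(yi-ybar)) = -49
Sxx = sum((xi-xbar)^2) = 207.5
b = Sxy / Sxx = -98/415 ≈ -0.236145
a = 7 - (-0.236145) * 13.5 = 4228/415 ≈ 10.187952

10.1880


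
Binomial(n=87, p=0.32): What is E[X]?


E[X] = n*p = 87 * 0.32 = 27.84

27.84


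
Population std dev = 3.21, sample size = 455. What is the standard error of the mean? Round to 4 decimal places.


SE = sigma / sqrt(n)
sqrt(455) ≈ 21.330729
SE = 3.21 / 21.330729 ≈ 0.150487

0.1505


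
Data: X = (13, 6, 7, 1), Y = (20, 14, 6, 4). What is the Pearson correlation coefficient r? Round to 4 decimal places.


r = sum((xi-xbar)(yi-ybar)) / sqrt(sum((xi-xbar)^2) * sum((yi-ybar)^2))
n = 4, xbar = 27/4 = 6.75, ybar = 44/4 = 11
Sxy = sum((xi-xbar)(yi-ybar)) = 93
Sxx = sum((xi-xbar)^2) = 72.75
Syy = sum((yi-ybar)^2) = 164
sqrt(Sxx*Syy) ≈ 109.229117
r = Sxy / sqrt(Sxx*Syy) = 93 / 109.229117 ≈ 0.851421

0.8514


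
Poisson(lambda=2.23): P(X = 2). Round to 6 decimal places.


P = e^(-lam) * lam^k / k!
e^(-2.23) ≈ 0.1075284
lam^k = 2.23^2 = 4.9729
k! = 2! = 2
P = 0.1075284 * 4.9729 / 2 ≈ 0.267364

0.267364


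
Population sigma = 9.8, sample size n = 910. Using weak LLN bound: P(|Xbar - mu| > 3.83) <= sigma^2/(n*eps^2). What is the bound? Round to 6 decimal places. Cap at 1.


bound = min(1, sigma^2/(n*eps^2))
sigma^2 = 9.8^2 = 96.04
n*eps^2 = 910 * 3.83^2 = 910 * 14.6689 = 13348.699
sigma^2/(n*eps^2) = 96.04 / 13348.699 ≈ 0.00719471

0.007195


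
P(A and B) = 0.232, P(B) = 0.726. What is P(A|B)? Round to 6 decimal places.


P(A|B) = P(A and B) / P(B) = 0.232 / 0.726 = 116/363 ≈ 0.31955923

0.319559


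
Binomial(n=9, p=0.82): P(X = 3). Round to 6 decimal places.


P = C(n,k) * p^k * (1-p)^(n-k)
C(9,3) = 84
p^k = 0.82^3 = 0.551368
(1-p)^(n-k) = 0.18^6 ≈ 0.00003401222
P = 84 * 0.551368 * 0.00003401222 ≈ 0.001575

0.001575


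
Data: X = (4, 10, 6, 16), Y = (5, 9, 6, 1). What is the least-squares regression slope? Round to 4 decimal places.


b = sum((xi-xbar)(yi-ybar)) / sum((xi-xbar)^2)
n = 4, xbar = 36/4 = 9, ybar = 21/4 = 5.25
Sxy = sum((xi-xbar)(yi-ybar)) = -27
Sxx = sum((xi-xbar)^2) = 84
b = Sxy / Sxx = -9/28 ≈ -0.321429

-0.3214


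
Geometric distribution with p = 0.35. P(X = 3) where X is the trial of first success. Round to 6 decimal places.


P = (1-p)^(k-1) * p
(1-p)^(k-1) = 0.65^2 = 0.4225
P = 0.4225 * 0.35 = 0.147875

0.147875


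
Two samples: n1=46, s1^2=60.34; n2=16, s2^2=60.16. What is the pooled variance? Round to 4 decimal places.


sp^2 = ((n1-1)*s1^2 + (n2-1)*s2^2)/(n1+n2-2)
(n1-1)*s1^2 = 45 * 60.34 = 2715.3
(n2-1)*s2^2 = 15 * 60.16 = 902.4
numerator = 2715.3 + 902.4 = 3617.7
n1+n2-2 = 60
sp^2 = 3617.7 / 60 = 60.295

60.2950


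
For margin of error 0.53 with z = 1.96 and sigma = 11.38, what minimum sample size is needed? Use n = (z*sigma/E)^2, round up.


z*sigma/E = 1.96 * 11.38 / 0.53 = 55762/1325 ≈ 42.084528
(z*sigma/E)^2 ≈ 1771.107522
round up: n = 1772

1772


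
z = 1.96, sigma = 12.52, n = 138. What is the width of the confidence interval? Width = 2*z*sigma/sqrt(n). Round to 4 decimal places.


width = 2*z*sigma/sqrt(n)
2*z*sigma = 2 * 1.96 * 12.52 = 49.0784
sqrt(138) ≈ 11.747340
width = 49.0784 / 11.747340 ≈ 4.177831

4.1778


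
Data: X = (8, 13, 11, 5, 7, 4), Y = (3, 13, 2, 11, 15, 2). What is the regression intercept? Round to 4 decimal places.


a = ybar - b*xbar, where b = sum((xi-xbar)(yi-ybar)) / sum((xi-xbar)^2)
n = 6, xbar = 48/6 = 8, ybar = 46/6 = 23/3 ≈ 7.666667
Sxy = sum((xi-xbar)(yi-ybar)) = 15
Sxx = sum((xi-xbar)^2) = 60
b = Sxy / Sxx = 0.25
a = 7.666667 - 0.25 * 8 = 17/3 ≈ 5.666667

5.6667


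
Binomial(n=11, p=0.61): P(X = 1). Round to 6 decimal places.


P = C(n,k) * p^k * (1-p)^(n-k)
C(11,1) = 11
p^k = 0.61^1 = 0.61
(1-p)^(n-k) = 0.39^10 ≈ 0.00008140406
P = 11 * 0.61 * 0.00008140406 ≈ 0.000546

0.000546


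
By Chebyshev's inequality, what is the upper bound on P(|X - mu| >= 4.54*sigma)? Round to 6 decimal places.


P <= 1/k^2
k^2 = 4.54^2 = 20.6116
1/k^2 = 1 / 20.6116 ≈ 0.04851637

0.048516


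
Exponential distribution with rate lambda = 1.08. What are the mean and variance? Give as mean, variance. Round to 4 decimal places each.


mean = 1/lam, var = 1/lam^2
mean = 1 / 1.08 = 25/27 ≈ 0.925926
lam^2 = 1.08^2 = 1.1664
var = 1 / 1.1664 = 625/729 ≈ 0.857339

0.9259, 0.8573


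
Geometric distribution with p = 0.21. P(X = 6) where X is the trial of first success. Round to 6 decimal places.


P = (1-p)^(k-1) * p
(1-p)^(k-1) = 0.79^5 ≈ 0.3077056
P = 0.3077056 * 0.21 ≈ 0.06461818

0.064618


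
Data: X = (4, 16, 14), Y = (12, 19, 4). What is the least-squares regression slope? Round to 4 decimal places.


b = sum((xi-xbar)(yi-ybar)) / sum((xi-xbar)^2)
n = 3, xbar = 34/3 ≈ 11.333333, ybar = 35/3 ≈ 11.666667
Sxy = sum((xi-xbar)(yi-ybar)) = 34/3 ≈ 11.333333
Sxx = sum((xi-xbar)^2) = 248/3 ≈ 82.666667
b = Sxy / Sxx = 17/124 ≈ 0.137097

0.1371


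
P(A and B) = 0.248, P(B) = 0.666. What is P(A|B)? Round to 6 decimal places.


P(A|B) = P(A and B) / P(B) = 0.248 / 0.666 = 124/333 ≈ 0.37237237

0.372372


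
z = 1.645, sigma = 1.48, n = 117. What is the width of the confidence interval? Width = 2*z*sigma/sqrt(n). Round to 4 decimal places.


width = 2*z*sigma/sqrt(n)
2*z*sigma = 2 * 1.645 * 1.48 = 4.8692
sqrt(117) ≈ 10.816654
width = 4.8692 / 10.816654 ≈ 0.450158

0.4502


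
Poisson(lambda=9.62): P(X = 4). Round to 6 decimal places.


P = e^(-lam) * lam^k / k!
e^(-9.62) ≈ 0.00006638762
lam^k = 9.62^4 ≈ 8564.465971
k! = 4! = 24
P = 0.00006638762 * 8564.465971 / 24 ≈ 0.023691

0.023691


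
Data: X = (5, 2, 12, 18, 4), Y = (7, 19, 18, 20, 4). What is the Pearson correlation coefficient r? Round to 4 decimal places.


r = sum((xi-xbar)(yi-ybar)) / sqrt(sum((xi-xbar)^2) * sum((yi-ybar)^2))
n = 5, xbar = 41/5 = 8.2, ybar = 68/5 = 13.6
Sxy = sum((xi-xbar)(yi-ybar)) = 107.4
Sxx = sum((xi-xbar)^2) = 176.8
Syy = sum((yi-ybar)^2) = 225.2
sqrt(Sxx*Syy) ≈ 199.537866
r = Sxy / sqrt(Sxx*Syy) = 107.4 / 199.537866 ≈ 0.538244

0.5382


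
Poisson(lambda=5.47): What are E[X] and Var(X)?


E[X] = Var(X) = lambda = 5.47

5.47, 5.47


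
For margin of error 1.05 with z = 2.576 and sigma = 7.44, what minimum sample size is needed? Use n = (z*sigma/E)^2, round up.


z*sigma/E = 2.576 * 7.44 / 1.05 = 18.2528
(z*sigma/E)^2 ≈ 333.164708
round up: n = 334

334


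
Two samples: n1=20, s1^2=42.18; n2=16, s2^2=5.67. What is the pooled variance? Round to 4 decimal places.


sp^2 = ((n1-1)*s1^2 + (n2-1)*s2^2)/(n1+n2-2)
(n1-1)*s1^2 = 19 * 42.18 = 801.42
(n2-1)*s2^2 = 15 * 5.67 = 85.05
numerator = 801.42 + 85.05 = 886.47
n1+n2-2 = 34
sp^2 = 886.47 / 34 = 88647/3400 ≈ 26.072647

26.0726


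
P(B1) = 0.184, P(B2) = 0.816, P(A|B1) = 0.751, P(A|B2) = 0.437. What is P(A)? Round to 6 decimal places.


P(A) = P(A|B1)*P(B1) + P(A|B2)*P(B2)
P(A|B1)*P(B1) = 0.751 * 0.184 = 0.138184
P(A|B2)*P(B2) = 0.437 * 0.816 = 0.356592
P(A) = 0.138184 + 0.356592 = 0.494776

0.494776


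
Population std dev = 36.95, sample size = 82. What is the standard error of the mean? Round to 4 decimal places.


SE = sigma / sqrt(n)
sqrt(82) ≈ 9.055385
SE = 36.95 / 9.055385 ≈ 4.080445

4.0804


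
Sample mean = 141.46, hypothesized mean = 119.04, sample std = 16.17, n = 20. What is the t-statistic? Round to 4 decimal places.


t = (xbar - mu0) / (s/sqrt(n))
xbar - mu0 = 141.46 - 119.04 = 22.42
sqrt(20) ≈ 4.47213595
s/sqrt(n) = 16.17 / 4.47213595 ≈ 3.61572192
t = 22.42 / 3.61572192 ≈ 6.200698

6.2007


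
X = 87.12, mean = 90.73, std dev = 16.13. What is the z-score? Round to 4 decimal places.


z = (X - mu) / sigma
X - mu = 87.12 - 90.73 = -3.61
z = -3.61 / 16.13 = -361/1613 ≈ -0.223807

-0.2238


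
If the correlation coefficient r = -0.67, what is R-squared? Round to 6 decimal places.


R^2 = r^2 = (-0.67)^2 = 0.4489

0.448900


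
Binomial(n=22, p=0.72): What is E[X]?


E[X] = n*p = 22 * 0.72 = 15.84

15.84


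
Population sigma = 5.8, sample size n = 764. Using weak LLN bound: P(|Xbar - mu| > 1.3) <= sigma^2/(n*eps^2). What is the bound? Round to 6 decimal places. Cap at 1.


bound = min(1, sigma^2/(n*eps^2))
sigma^2 = 5.8^2 = 33.64
n*eps^2 = 764 * 1.3^2 = 764 * 1.69 = 1291.16
sigma^2/(n*eps^2) = 33.64 / 1291.16 ≈ 0.02605409

0.026054


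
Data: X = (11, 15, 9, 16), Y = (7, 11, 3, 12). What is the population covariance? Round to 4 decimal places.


Cov = (1/n)*sum((xi-xbar)(yi-ybar))
n = 4, xbar = 51/4 = 12.75, ybar = 33/4 = 8.25
sum((xi-xbar)(yi-ybar)) = 40.25
Cov = 40.25 / 4 = 10.0625

10.0625


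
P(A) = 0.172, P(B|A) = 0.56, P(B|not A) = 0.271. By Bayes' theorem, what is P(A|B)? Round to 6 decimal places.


P(A|B) = P(B|A)*P(A) / P(B), P(B) = P(B|A)*P(A) + P(B|not A)*P(not A)
P(B|A)*P(A) = 0.56 * 0.172 = 0.09632
P(B|not A)*P(not A) = 0.271 * 0.828 = 0.224388
P(B) = 0.09632 + 0.224388 = 0.320708
P(A|B) = 0.09632 / 0.320708 ≈ 0.30033551

0.300336


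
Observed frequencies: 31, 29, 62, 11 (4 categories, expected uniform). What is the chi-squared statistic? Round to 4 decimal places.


chi2 = sum((O-E)^2/E), E = total/4
total = 133, E = 133/4 = 33.25
(31 - 33.25)^2 / 33.25 = 5.0625 / 33.25 = 81/532 ≈ 0.152256
(29 - 33.25)^2 / 33.25 = 18.0625 / 33.25 = 289/532 ≈ 0.543233
(62 - 33.25)^2 / 33.25 = 826.5625 / 33.25 = 13225/532 ≈ 24.859023
(11 - 33.25)^2 / 33.25 = 495.0625 / 33.25 = 7921/532 ≈ 14.889098
chi2 = 5379/133 ≈ 40.443609

40.4436


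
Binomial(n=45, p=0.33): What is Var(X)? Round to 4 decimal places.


Var = n*p*(1-p) = 45 * 0.33 * 0.67 = 9.9495

9.9495


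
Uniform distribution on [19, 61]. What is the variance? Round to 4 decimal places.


Var = (b-a)^2 / 12
(b-a)^2 = (61 - 19)^2 = 1764
Var = 1764/12 = 147

147.0000


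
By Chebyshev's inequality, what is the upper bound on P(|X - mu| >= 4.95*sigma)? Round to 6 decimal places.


P <= 1/k^2
k^2 = 4.95^2 = 24.5025
1/k^2 = 1 / 24.5025 = 400/9801 ≈ 0.04081216

0.040812


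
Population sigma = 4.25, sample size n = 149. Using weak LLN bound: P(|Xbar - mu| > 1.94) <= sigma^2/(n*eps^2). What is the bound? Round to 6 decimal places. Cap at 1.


bound = min(1, sigma^2/(n*eps^2))
sigma^2 = 4.25^2 = 18.0625
n*eps^2 = 149 * 1.94^2 = 149 * 3.7636 = 560.7764
sigma^2/(n*eps^2) = 18.0625 / 560.7764 ≈ 0.03220981

0.032210


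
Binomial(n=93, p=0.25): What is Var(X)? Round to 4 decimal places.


Var = n*p*(1-p) = 93 * 0.25 * 0.75 = 17.4375

17.4375


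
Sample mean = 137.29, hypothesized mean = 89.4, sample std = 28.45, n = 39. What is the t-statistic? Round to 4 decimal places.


t = (xbar - mu0) / (s/sqrt(n))
xbar - mu0 = 137.29 - 89.4 = 47.89
sqrt(39) ≈ 6.24499800
s/sqrt(n) = 28.45 / 6.24499800 ≈ 4.55564598
t = 47.89 / 4.55564598 ≈ 10.512230

10.5122


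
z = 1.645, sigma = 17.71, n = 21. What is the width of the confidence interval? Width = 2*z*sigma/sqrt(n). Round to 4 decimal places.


width = 2*z*sigma/sqrt(n)
2*z*sigma = 2 * 1.645 * 17.71 = 58.2659
sqrt(21) ≈ 4.582576
width = 58.2659 / 4.582576 ≈ 12.714662

12.7147


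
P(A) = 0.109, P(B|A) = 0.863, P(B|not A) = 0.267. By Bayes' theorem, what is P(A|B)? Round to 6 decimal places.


P(A|B) = P(B|A)*P(A) / P(B), P(B) = P(B|A)*P(A) + P(B|not A)*P(not A)
P(B|A)*P(A) = 0.863 * 0.109 = 0.094067
P(B|not A)*P(not A) = 0.267 * 0.891 = 0.237897
P(B) = 0.094067 + 0.237897 = 0.331964
P(A|B) = 0.094067 / 0.331964 ≈ 0.28336506

0.283365


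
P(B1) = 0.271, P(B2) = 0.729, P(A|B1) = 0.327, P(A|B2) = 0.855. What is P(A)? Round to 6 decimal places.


P(A) = P(A|B1)*P(B1) + P(A|B2)*P(B2)
P(A|B1)*P(B1) = 0.327 * 0.271 = 0.088617
P(A|B2)*P(B2) = 0.855 * 0.729 = 0.623295
P(A) = 0.088617 + 0.623295 = 0.711912

0.711912


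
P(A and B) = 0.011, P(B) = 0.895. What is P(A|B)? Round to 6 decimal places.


P(A|B) = P(A and B) / P(B) = 0.011 / 0.895 = 11/895 ≈ 0.01229050

0.012291


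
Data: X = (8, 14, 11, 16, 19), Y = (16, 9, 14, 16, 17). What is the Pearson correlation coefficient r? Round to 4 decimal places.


r = sum((xi-xbar)(yi-ybar)) / sqrt(sum((xi-xbar)^2) * sum((yi-ybar)^2))
n = 5, xbar = 68/5 = 13.6, ybar = 72/5 = 14.4
Sxy = sum((xi-xbar)(yi-ybar)) = 7.8
Sxx = sum((xi-xbar)^2) = 73.2
Syy = sum((yi-ybar)^2) = 41.2
sqrt(Sxx*Syy) ≈ 54.916664
r = Sxy / sqrt(Sxx*Syy) = 7.8 / 54.916664 ≈ 0.142033

0.1420


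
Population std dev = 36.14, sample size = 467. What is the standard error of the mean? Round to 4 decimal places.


SE = sigma / sqrt(n)
sqrt(467) ≈ 21.610183
SE = 36.14 / 21.610183 ≈ 1.672360

1.6724


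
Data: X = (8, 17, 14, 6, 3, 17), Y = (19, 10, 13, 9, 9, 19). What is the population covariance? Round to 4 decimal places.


Cov = (1/n)*sum((xi-xbar)(yi-ybar))
n = 6, xbar = 65/6 ≈ 10.833333, ybar = 79/6 ≈ 13.166667
sum((xi-xbar)(yi-ybar)) = 313/6 ≈ 52.166667
Cov = 52.166667 / 6 = 313/36 ≈ 8.694444

8.6944


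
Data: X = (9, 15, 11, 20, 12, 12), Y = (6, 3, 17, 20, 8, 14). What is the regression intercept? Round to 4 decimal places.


a = ybar - b*xbar, where b = sum((xi-xbar)(yi-ybar)) / sum((xi-xbar)^2)
n = 6, xbar = 79/6 ≈ 13.166667, ybar = 68/6 = 34/3 ≈ 11.333333
Sxy = sum((xi-xbar)(yi-ybar)) = 164/3 ≈ 54.666667
Sxx = sum((xi-xbar)^2) = 449/6 ≈ 74.833333
b = Sxy / Sxx = 328/449 ≈ 0.730512
a = 11.333333 - 0.730512 * 13.166667 = 770/449 ≈ 1.714922

1.7149


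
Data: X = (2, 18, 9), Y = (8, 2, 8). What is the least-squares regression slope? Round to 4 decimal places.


b = sum((xi-xbar)(yi-ybar)) / sum((xi-xbar)^2)
n = 3, xbar = 29/3 ≈ 9.666667, ybar = 18/3 = 6
Sxy = sum((xi-xbar)(yi-ybar)) = -50
Sxx = sum((xi-xbar)^2) = 386/3 ≈ 128.666667
b = Sxy / Sxx = -75/193 ≈ -0.388601

-0.3886


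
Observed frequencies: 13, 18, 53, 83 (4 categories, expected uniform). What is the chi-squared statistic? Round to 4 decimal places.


chi2 = sum((O-E)^2/E), E = total/4
total = 167, E = 167/4 = 41.75
(13 - 41.75)^2 / 41.75 = 826.5625 / 41.75 = 13225/668 ≈ 19.797904
(18 - 41.75)^2 / 41.75 = 564.0625 / 41.75 = 9025/668 ≈ 13.510479
(53 - 41.75)^2 / 41.75 = 126.5625 / 41.75 = 2025/668 ≈ 3.031437
(83 - 41.75)^2 / 41.75 = 1701.5625 / 41.75 = 27225/668 ≈ 40.755988
chi2 = 12875/167 ≈ 77.095808

77.0958


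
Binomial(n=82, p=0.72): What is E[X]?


E[X] = n*p = 82 * 0.72 = 59.04

59.04


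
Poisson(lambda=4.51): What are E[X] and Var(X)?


E[X] = Var(X) = lambda = 4.51

4.51, 4.51


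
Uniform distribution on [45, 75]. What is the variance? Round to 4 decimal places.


Var = (b-a)^2 / 12
(b-a)^2 = (75 - 45)^2 = 900
Var = 900/12 = 75

75.0000


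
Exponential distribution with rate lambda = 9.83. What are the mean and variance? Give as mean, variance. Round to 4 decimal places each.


mean = 1/lam, var = 1/lam^2
mean = 1 / 9.83 = 100/983 ≈ 0.101729
lam^2 = 9.83^2 = 96.6289
var = 1 / 96.6289 ≈ 0.010349

0.1017, 0.0103


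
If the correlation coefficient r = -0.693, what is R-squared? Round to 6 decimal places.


R^2 = r^2 = (-0.693)^2 = 0.480249

0.480249


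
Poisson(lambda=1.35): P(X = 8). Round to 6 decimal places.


P = e^(-lam) * lam^k / k!
e^(-1.35) ≈ 0.2592403
lam^k = 1.35^8 ≈ 11.032404
k! = 8! = 40320
P = 0.2592403 * 11.032404 / 40320 ≈ 0.000071

0.000071


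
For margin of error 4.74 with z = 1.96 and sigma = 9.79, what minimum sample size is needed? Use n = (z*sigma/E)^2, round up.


z*sigma/E = 1.96 * 9.79 / 4.74 ≈ 4.048186
(z*sigma/E)^2 ≈ 16.387807
round up: n = 17

17


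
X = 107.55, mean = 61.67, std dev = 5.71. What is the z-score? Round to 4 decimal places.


z = (X - mu) / sigma
X - mu = 107.55 - 61.67 = 45.88
z = 45.88 / 5.71 = 4588/571 ≈ 8.035026

8.0350


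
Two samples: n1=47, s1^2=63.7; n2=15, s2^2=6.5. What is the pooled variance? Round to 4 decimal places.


sp^2 = ((n1-1)*s1^2 + (n2-1)*s2^2)/(n1+n2-2)
(n1-1)*s1^2 = 46 * 63.7 = 2930.2
(n2-1)*s2^2 = 14 * 6.5 = 91
numerator = 2930.2 + 91 = 3021.2
n1+n2-2 = 60
sp^2 = 3021.2 / 60 = 7553/150 ≈ 50.353333

50.3533


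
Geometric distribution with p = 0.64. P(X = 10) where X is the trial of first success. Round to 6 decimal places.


P = (1-p)^(k-1) * p
(1-p)^(k-1) = 0.36^9 ≈ 0.0001015600
P = 0.0001015600 * 0.64 ≈ 0.00006499837

0.000065


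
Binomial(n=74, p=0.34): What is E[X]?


E[X] = n*p = 74 * 0.34 = 25.16

25.16


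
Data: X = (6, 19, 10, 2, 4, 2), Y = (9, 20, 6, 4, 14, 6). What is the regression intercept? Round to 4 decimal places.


a = ybar - b*xbar, where b = sum((xi-xbar)(yi-ybar)) / sum((xi-xbar)^2)
n = 6, xbar = 43/6 ≈ 7.166667, ybar = 59/6 ≈ 9.833333
Sxy = sum((xi-xbar)(yi-ybar)) = 883/6 ≈ 147.166667
Sxx = sum((xi-xbar)^2) = 1277/6 ≈ 212.833333
b = Sxy / Sxx = 883/1277 ≈ 0.691464
a = 9.833333 - 0.691464 * 7.166667 = 6229/1277 ≈ 4.877839

4.8778


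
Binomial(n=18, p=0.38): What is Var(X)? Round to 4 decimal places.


Var = n*p*(1-p) = 18 * 0.38 * 0.62 = 4.2408

4.2408


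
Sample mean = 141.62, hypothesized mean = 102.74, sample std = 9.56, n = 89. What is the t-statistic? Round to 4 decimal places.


t = (xbar - mu0) / (s/sqrt(n))
xbar - mu0 = 141.62 - 102.74 = 38.88
sqrt(89) ≈ 9.43398113
s/sqrt(n) = 9.56 / 9.43398113 ≈ 1.01335797
t = 38.88 / 1.01335797 ≈ 38.367488

38.3675


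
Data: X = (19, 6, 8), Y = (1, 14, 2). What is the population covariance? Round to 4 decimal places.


Cov = (1/n)*sum((xi-xbar)(yi-ybar))
n = 3, xbar = 33/3 = 11, ybar = 17/3 ≈ 5.666667
sum((xi-xbar)(yi-ybar)) = -68
Cov = -68 / 3 = -68/3 ≈ -22.666667

-22.6667


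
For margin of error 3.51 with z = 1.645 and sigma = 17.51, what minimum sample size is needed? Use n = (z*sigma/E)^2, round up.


z*sigma/E = 1.645 * 17.51 / 3.51 ≈ 8.206254
(z*sigma/E)^2 ≈ 67.342598
round up: n = 68

68


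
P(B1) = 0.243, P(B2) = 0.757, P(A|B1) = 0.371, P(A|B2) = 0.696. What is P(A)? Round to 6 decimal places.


P(A) = P(A|B1)*P(B1) + P(A|B2)*P(B2)
P(A|B1)*P(B1) = 0.371 * 0.243 = 0.090153
P(A|B2)*P(B2) = 0.696 * 0.757 = 0.526872
P(A) = 0.090153 + 0.526872 = 0.617025

0.617025


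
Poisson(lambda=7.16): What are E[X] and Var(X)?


E[X] = Var(X) = lambda = 7.16

7.16, 7.16


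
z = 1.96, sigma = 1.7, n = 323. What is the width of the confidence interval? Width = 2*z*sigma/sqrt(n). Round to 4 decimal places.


width = 2*z*sigma/sqrt(n)
2*z*sigma = 2 * 1.96 * 1.7 = 6.664
sqrt(323) ≈ 17.972201
width = 6.664 / 17.972201 ≈ 0.370795

0.3708


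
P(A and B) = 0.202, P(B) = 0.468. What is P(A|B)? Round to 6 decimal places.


P(A|B) = P(A and B) / P(B) = 0.202 / 0.468 = 101/234 ≈ 0.43162393

0.431624


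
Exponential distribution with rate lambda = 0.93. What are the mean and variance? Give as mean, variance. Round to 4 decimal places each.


mean = 1/lam, var = 1/lam^2
mean = 1 / 0.93 = 100/93 ≈ 1.075269
lam^2 = 0.93^2 = 0.8649
var = 1 / 0.8649 = 10000/8649 ≈ 1.156203

1.0753, 1.1562


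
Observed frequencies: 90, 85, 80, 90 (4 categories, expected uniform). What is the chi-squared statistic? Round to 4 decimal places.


chi2 = sum((O-E)^2/E), E = total/4
total = 345, E = 345/4 = 86.25
(90 - 86.25)^2 / 86.25 = 14.0625 / 86.25 = 15/92 ≈ 0.163043
(85 - 86.25)^2 / 86.25 = 1.5625 / 86.25 = 5/276 ≈ 0.018116
(80 - 86.25)^2 / 86.25 = 39.0625 / 86.25 = 125/276 ≈ 0.452899
(90 - 86.25)^2 / 86.25 = 14.0625 / 86.25 = 15/92 ≈ 0.163043
chi2 = 55/69 ≈ 0.797101

0.7971


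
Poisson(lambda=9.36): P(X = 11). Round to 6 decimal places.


P = e^(-lam) * lam^k / k!
e^(-9.36) ≈ 0.00008610010
lam^k = 9.36^11 ≈ 48309699506.540296
k! = 11! = 39916800
P = 0.00008610010 * 48309699506.540296 / 39916800 ≈ 0.104203

0.104203


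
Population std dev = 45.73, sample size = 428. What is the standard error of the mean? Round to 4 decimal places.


SE = sigma / sqrt(n)
sqrt(428) ≈ 20.688161
SE = 45.73 / 20.688161 ≈ 2.210443

2.2104


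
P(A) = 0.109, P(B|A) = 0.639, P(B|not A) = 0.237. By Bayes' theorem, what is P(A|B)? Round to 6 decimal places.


P(A|B) = P(B|A)*P(A) / P(B), P(B) = P(B|A)*P(A) + P(B|not A)*P(not A)
P(B|A)*P(A) = 0.639 * 0.109 = 0.069651
P(B|not A)*P(not A) = 0.237 * 0.891 = 0.211167
P(B) = 0.069651 + 0.211167 = 0.280818
P(A|B) = 0.069651 / 0.280818 ≈ 0.24802897

0.248029


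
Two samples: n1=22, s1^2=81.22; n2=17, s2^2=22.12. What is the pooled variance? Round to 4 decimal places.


sp^2 = ((n1-1)*s1^2 + (n2-1)*s2^2)/(n1+n2-2)
(n1-1)*s1^2 = 21 * 81.22 = 1705.62
(n2-1)*s2^2 = 16 * 22.12 = 353.92
numerator = 1705.62 + 353.92 = 2059.54
n1+n2-2 = 37
sp^2 = 2059.54 / 37 = 102977/1850 ≈ 55.663243

55.6632


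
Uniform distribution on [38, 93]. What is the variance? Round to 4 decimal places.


Var = (b-a)^2 / 12
(b-a)^2 = (93 - 38)^2 = 3025
Var = 3025/12 ≈ 252.083333

252.0833


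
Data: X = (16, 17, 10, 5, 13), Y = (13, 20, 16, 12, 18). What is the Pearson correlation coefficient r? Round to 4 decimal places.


r = sum((xi-xbar)(yi-ybar)) / sqrt(sum((xi-xbar)^2) * sum((yi-ybar)^2))
n = 5, xbar = 61/5 = 12.2, ybar = 79/5 = 15.8
Sxy = sum((xi-xbar)(yi-ybar)) = 38.2
Sxx = sum((xi-xbar)^2) = 94.8
Syy = sum((yi-ybar)^2) = 44.8
sqrt(Sxx*Syy) ≈ 65.169318
r = Sxy / sqrt(Sxx*Syy) = 38.2 / 65.169318 ≈ 0.586165

0.5862


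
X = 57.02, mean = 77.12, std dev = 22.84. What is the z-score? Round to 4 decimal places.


z = (X - mu) / sigma
X - mu = 57.02 - 77.12 = -20.1
z = -20.1 / 22.84 = -1005/1142 ≈ -0.880035

-0.8800


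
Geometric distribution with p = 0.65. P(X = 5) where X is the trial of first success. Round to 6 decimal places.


P = (1-p)^(k-1) * p
(1-p)^(k-1) = 0.35^4 = 0.01500625
P = 0.01500625 * 0.65 ≈ 0.009754063

0.009754


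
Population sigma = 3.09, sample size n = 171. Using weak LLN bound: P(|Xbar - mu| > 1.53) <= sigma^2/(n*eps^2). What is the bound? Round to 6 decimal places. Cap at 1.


bound = min(1, sigma^2/(n*eps^2))
sigma^2 = 3.09^2 = 9.5481
n*eps^2 = 171 * 1.53^2 = 171 * 2.3409 = 400.2939
sigma^2/(n*eps^2) = 9.5481 / 400.2939 ≈ 0.02385272

0.023853


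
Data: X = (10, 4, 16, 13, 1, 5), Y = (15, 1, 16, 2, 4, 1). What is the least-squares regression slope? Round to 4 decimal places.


b = sum((xi-xbar)(yi-ybar)) / sum((xi-xbar)^2)
n = 6, xbar = 49/6 ≈ 8.166667, ybar = 39/6 = 6.5
Sxy = sum((xi-xbar)(yi-ybar)) = 126.5
Sxx = sum((xi-xbar)^2) = 1001/6 ≈ 166.833333
b = Sxy / Sxx = 69/91 ≈ 0.758242

0.7582


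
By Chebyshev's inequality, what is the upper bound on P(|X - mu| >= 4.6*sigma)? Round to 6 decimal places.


P <= 1/k^2
k^2 = 4.6^2 = 21.16
1/k^2 = 1 / 21.16 = 25/529 ≈ 0.04725898

0.047259


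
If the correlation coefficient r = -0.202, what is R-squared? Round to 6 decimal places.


R^2 = r^2 = (-0.202)^2 = 0.040804

0.040804


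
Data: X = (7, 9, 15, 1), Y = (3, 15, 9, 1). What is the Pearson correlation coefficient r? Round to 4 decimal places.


r = sum((xi-xbar)(yi-ybar)) / sqrt(sum((xi-xbar)^2) * sum((yi-ybar)^2))
n = 4, xbar = 32/4 = 8, ybar = 28/4 = 7
Sxy = sum((xi-xbar)(yi-ybar)) = 68
Sxx = sum((xi-xbar)^2) = 100
Syy = sum((yi-ybar)^2) = 120
sqrt(Sxx*Syy) ≈ 109.544512
r = Sxy / sqrt(Sxx*Syy) = 68 / 109.544512 ≈ 0.620752

0.6208


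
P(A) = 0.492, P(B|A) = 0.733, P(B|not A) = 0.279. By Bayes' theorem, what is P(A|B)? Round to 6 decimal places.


P(A|B) = P(B|A)*P(A) / P(B), P(B) = P(B|A)*P(A) + P(B|not A)*P(not A)
P(B|A)*P(A) = 0.733 * 0.492 = 0.360636
P(B|not A)*P(not A) = 0.279 * 0.508 = 0.141732
P(B) = 0.360636 + 0.141732 = 0.502368
P(A|B) = 0.360636 / 0.502368 ≈ 0.71787216

0.717872


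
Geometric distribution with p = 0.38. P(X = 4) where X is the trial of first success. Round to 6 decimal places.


P = (1-p)^(k-1) * p
(1-p)^(k-1) = 0.62^3 = 0.238328
P = 0.238328 * 0.38 = 0.09056464

0.090565


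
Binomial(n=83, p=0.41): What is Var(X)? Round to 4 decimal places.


Var = n*p*(1-p) = 83 * 0.41 * 0.59 = 20.0777

20.0777


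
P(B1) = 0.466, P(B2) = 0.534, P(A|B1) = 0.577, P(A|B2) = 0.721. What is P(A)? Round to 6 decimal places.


P(A) = P(A|B1)*P(B1) + P(A|B2)*P(B2)
P(A|B1)*P(B1) = 0.577 * 0.466 = 0.268882
P(A|B2)*P(B2) = 0.721 * 0.534 = 0.385014
P(A) = 0.268882 + 0.385014 = 0.653896

0.653896


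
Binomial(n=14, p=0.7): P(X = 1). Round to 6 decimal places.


P = C(n,k) * p^k * (1-p)^(n-k)
C(14,1) = 14
p^k = 0.7^1 = 0.7
(1-p)^(n-k) = 0.3^13 = 0.0000001594323
P = 14 * 0.7 * 0.0000001594323 ≈ 0.000002

0.000002


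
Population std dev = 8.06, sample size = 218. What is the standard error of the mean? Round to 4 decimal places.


SE = sigma / sqrt(n)
sqrt(218) ≈ 14.764823
SE = 8.06 / 14.764823 ≈ 0.545892

0.5459


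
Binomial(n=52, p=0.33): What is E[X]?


E[X] = n*p = 52 * 0.33 = 17.16

17.16


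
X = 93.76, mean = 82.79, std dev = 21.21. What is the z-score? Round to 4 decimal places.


z = (X - mu) / sigma
X - mu = 93.76 - 82.79 = 10.97
z = 10.97 / 21.21 = 1097/2121 ≈ 0.517209

0.5172


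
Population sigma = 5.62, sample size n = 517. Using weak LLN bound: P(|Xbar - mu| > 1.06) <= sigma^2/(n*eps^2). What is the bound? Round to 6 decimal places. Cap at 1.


bound = min(1, sigma^2/(n*eps^2))
sigma^2 = 5.62^2 = 31.5844
n*eps^2 = 517 * 1.06^2 = 517 * 1.1236 = 580.9012
sigma^2/(n*eps^2) = 31.5844 / 580.9012 ≈ 0.05437138

0.054371


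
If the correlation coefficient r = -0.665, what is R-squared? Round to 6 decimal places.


R^2 = r^2 = (-0.665)^2 = 0.442225

0.442225


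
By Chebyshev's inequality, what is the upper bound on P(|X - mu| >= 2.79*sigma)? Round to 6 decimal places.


P <= 1/k^2
k^2 = 2.79^2 = 7.7841
1/k^2 = 1 / 7.7841 ≈ 0.12846700

0.128467


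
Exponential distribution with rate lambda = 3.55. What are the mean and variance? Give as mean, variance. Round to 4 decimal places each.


mean = 1/lam, var = 1/lam^2
mean = 1 / 3.55 = 20/71 ≈ 0.281690
lam^2 = 3.55^2 = 12.6025
var = 1 / 12.6025 = 400/5041 ≈ 0.079349

0.2817, 0.0793


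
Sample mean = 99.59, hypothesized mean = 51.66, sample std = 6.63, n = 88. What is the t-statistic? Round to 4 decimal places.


t = (xbar - mu0) / (s/sqrt(n))
xbar - mu0 = 99.59 - 51.66 = 47.93
sqrt(88) ≈ 9.38083152
s/sqrt(n) = 6.63 / 9.38083152 ≈ 0.70676037
t = 47.93 / 0.70676037 ≈ 67.816479

67.8165


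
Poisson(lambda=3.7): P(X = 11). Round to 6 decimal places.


P = e^(-lam) * lam^k / k!
e^(-3.7) ≈ 0.02472353
lam^k = 3.7^11 ≈ 1779176.217795
k! = 11! = 39916800
P = 0.02472353 * 1779176.217795 / 39916800 ≈ 0.001102

0.001102


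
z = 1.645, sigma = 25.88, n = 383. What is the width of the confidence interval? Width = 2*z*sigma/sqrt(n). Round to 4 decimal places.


width = 2*z*sigma/sqrt(n)
2*z*sigma = 2 * 1.645 * 25.88 = 85.1452
sqrt(383) ≈ 19.570386
width = 85.1452 / 19.570386 ≈ 4.350716

4.3507


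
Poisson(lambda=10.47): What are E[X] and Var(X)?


E[X] = Var(X) = lambda = 10.47

10.47, 10.47


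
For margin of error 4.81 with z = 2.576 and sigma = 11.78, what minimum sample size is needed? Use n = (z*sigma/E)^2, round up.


z*sigma/E = 2.576 * 11.78 / 4.81 ≈ 6.308790
(z*sigma/E)^2 ≈ 39.800832
round up: n = 40

40


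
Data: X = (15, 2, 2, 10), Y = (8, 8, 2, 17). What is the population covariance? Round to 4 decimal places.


Cov = (1/n)*sum((xi-xbar)(yi-ybar))
n = 4, xbar = 29/4 = 7.25, ybar = 35/4 = 8.75
sum((xi-xbar)(yi-ybar)) = 56.25
Cov = 56.25 / 4 = 14.0625

14.0625


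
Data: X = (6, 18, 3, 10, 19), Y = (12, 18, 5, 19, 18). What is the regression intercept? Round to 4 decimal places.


a = ybar - b*xbar, where b = sum((xi-xbar)(yi-ybar)) / sum((xi-xbar)^2)
n = 5, xbar = 56/5 = 11.2, ybar = 72/5 = 14.4
Sxy = sum((xi-xbar)(yi-ybar)) = 136.6
Sxx = sum((xi-xbar)^2) = 202.8
b = Sxy / Sxx = 683/1014 ≈ 0.673570
a = 14.4 - 0.673570 * 11.2 = 3476/507 ≈ 6.856016

6.8560


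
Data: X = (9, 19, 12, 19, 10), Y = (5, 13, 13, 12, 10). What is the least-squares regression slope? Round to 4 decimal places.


b = sum((xi-xbar)(yi-ybar)) / sum((xi-xbar)^2)
n = 5, xbar = 69/5 = 13.8, ybar = 53/5 = 10.6
Sxy = sum((xi-xbar)(yi-ybar)) = 44.6
Sxx = sum((xi-xbar)^2) = 94.8
b = Sxy / Sxx = 223/474 ≈ 0.470464

0.4705


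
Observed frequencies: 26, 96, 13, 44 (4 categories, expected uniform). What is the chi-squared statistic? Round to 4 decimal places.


chi2 = sum((O-E)^2/E), E = total/4
total = 179, E = 179/4 = 44.75
(26 - 44.75)^2 / 44.75 = 351.5625 / 44.75 = 5625/716 ≈ 7.856145
(96 - 44.75)^2 / 44.75 = 2626.5625 / 44.75 = 42025/716 ≈ 58.694134
(13 - 44.75)^2 / 44.75 = 1008.0625 / 44.75 = 16129/716 ≈ 22.526536
(44 - 44.75)^2 / 44.75 = 0.5625 / 44.75 = 9/716 ≈ 0.012570
chi2 = 15947/179 ≈ 89.089385

89.0894


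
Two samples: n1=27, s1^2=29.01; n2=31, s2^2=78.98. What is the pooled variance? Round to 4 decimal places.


sp^2 = ((n1-1)*s1^2 + (n2-1)*s2^2)/(n1+n2-2)
(n1-1)*s1^2 = 26 * 29.01 = 754.26
(n2-1)*s2^2 = 30 * 78.98 = 2369.4
numerator = 754.26 + 2369.4 = 3123.66
n1+n2-2 = 56
sp^2 = 3123.66 / 56 = 156183/2800 ≈ 55.779643

55.7796


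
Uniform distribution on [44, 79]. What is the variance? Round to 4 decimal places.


Var = (b-a)^2 / 12
(b-a)^2 = (79 - 44)^2 = 1225
Var = 1225/12 ≈ 102.083333

102.0833


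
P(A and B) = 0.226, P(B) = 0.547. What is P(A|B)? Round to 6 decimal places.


P(A|B) = P(A and B) / P(B) = 0.226 / 0.547 = 226/547 ≈ 0.41316271

0.413163


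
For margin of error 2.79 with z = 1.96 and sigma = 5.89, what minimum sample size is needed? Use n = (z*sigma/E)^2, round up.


z*sigma/E = 1.96 * 5.89 / 2.79 = 931/225 ≈ 4.137778
(z*sigma/E)^2 ≈ 17.121205
round up: n = 18

18


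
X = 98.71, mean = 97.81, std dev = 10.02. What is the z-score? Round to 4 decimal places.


z = (X - mu) / sigma
X - mu = 98.71 - 97.81 = 0.9
z = 0.9 / 10.02 = 15/167 ≈ 0.089820

0.0898


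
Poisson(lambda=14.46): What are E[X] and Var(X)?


E[X] = Var(X) = lambda = 14.46

14.46, 14.46


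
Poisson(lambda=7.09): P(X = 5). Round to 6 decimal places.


P = e^(-lam) * lam^k / k!
e^(-7.09) ≈ 0.0008333974
lam^k = 7.09^5 ≈ 17915.592512
k! = 5! = 120
P = 0.0008333974 * 17915.592512 / 120 ≈ 0.124423

0.124423
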